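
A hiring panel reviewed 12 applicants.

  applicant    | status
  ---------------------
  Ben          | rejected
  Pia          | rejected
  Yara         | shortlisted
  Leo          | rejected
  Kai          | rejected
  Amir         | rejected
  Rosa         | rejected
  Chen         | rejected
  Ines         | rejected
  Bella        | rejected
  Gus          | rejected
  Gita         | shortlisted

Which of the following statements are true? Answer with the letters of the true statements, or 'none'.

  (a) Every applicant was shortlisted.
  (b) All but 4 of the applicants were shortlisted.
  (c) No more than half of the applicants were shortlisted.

|A| = 12, |A ∩ B| = 2, |A ∖ B| = 10.
(a) A ⊆ B, i.e. every element of A is in B (|A ∖ B| = 0): fails.
(b) |A ∖ B| = 4: fails.
(c) |A ∩ B| ≤ |A ∖ B|: holds.

(c)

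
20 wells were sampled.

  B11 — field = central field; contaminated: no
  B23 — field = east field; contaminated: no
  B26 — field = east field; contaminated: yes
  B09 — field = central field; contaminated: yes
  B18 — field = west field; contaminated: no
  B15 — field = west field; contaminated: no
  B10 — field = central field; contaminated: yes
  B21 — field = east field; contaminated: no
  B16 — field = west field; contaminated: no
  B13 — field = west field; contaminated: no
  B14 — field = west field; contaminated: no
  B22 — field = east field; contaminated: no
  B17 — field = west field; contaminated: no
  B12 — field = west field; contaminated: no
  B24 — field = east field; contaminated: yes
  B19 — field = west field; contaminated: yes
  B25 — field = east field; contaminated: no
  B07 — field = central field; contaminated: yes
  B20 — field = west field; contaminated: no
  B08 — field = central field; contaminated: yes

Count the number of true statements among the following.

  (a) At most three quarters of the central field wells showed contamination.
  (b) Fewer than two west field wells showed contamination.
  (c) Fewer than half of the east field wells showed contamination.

(a) central field: |A| = 5, |A ∩ B| = 4; needs |A ∩ B| / |A| ≤ 3/4 — false.
(b) west field: |A| = 9, |A ∩ B| = 1; needs |A ∩ B| < 2 — true.
(c) east field: |A| = 6, |A ∩ B| = 2; needs |A ∩ B| < |A ∖ B| — true.

2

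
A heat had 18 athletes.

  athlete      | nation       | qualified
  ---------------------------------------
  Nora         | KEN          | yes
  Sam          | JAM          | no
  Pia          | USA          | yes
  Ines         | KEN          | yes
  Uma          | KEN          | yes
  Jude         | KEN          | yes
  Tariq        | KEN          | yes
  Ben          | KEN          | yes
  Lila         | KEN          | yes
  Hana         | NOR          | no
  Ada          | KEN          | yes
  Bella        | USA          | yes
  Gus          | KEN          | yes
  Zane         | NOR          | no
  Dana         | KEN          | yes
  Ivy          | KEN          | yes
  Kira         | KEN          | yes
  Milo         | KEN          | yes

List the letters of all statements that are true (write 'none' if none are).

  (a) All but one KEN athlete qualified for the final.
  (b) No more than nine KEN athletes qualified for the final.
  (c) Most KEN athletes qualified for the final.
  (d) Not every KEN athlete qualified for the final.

|A| = 13, |A ∩ B| = 13, |A ∖ B| = 0.
(a) |A ∖ B| = 1: fails.
(b) |A ∩ B| ≤ 9: fails.
(c) |A ∩ B| > |A ∖ B|: holds.
(d) A ⊄ B (|A ∖ B| ≥ 1): fails.

(c)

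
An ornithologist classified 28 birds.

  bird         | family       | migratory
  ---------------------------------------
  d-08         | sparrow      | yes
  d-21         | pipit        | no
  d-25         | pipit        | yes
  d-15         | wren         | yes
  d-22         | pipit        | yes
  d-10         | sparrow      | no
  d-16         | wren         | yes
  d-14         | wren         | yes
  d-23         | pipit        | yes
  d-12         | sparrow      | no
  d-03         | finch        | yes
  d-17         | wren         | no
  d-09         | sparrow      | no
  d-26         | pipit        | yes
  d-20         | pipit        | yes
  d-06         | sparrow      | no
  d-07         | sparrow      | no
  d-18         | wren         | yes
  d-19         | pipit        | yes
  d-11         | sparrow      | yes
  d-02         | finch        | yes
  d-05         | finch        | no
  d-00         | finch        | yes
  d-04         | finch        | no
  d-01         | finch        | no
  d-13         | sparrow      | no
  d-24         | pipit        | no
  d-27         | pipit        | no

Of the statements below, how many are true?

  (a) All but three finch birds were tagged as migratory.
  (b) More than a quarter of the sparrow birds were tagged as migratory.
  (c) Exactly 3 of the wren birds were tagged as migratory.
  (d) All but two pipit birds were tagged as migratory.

1

(a) finch: |A| = 6, |A ∩ B| = 3; needs |A ∖ B| = 3 — true.
(b) sparrow: |A| = 8, |A ∩ B| = 2; needs |A ∩ B| / |A| > 1/4 — false.
(c) wren: |A| = 5, |A ∩ B| = 4; needs |A ∩ B| = 3 — false.
(d) pipit: |A| = 9, |A ∩ B| = 6; needs |A ∖ B| = 2 — false.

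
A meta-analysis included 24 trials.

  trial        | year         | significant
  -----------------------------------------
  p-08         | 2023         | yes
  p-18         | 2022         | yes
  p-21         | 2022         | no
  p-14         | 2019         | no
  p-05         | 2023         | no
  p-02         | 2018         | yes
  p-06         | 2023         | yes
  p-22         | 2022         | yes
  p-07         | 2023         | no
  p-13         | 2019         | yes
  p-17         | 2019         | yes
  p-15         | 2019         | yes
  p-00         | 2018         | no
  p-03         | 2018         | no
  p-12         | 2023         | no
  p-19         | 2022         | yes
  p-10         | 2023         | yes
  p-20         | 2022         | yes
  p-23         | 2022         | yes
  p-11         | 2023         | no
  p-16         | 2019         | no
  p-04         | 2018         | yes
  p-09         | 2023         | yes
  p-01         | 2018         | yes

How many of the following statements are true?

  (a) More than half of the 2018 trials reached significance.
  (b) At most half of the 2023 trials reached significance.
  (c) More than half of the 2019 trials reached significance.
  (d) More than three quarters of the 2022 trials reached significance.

4

(a) 2018: |A| = 5, |A ∩ B| = 3; needs |A ∩ B| > |A ∖ B| — true.
(b) 2023: |A| = 8, |A ∩ B| = 4; needs |A ∩ B| ≤ |A ∖ B| — true.
(c) 2019: |A| = 5, |A ∩ B| = 3; needs |A ∩ B| > |A ∖ B| — true.
(d) 2022: |A| = 6, |A ∩ B| = 5; needs |A ∩ B| / |A| > 3/4 — true.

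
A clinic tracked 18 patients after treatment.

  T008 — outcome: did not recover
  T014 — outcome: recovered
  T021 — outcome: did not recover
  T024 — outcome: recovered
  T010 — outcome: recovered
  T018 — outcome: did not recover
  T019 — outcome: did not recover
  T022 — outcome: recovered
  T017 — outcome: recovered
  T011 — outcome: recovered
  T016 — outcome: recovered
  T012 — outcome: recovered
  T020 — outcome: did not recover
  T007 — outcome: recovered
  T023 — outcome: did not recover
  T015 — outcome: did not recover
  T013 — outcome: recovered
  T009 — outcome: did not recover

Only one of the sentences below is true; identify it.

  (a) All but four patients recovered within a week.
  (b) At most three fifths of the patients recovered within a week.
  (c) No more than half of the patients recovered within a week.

|A| = 18, |A ∩ B| = 10, |A ∖ B| = 8.
(a) requires |A ∖ B| = 4: false.
(b) requires |A ∩ B| / |A| ≤ 3/5: true.
(c) requires |A ∩ B| ≤ |A ∖ B|: false.

(b)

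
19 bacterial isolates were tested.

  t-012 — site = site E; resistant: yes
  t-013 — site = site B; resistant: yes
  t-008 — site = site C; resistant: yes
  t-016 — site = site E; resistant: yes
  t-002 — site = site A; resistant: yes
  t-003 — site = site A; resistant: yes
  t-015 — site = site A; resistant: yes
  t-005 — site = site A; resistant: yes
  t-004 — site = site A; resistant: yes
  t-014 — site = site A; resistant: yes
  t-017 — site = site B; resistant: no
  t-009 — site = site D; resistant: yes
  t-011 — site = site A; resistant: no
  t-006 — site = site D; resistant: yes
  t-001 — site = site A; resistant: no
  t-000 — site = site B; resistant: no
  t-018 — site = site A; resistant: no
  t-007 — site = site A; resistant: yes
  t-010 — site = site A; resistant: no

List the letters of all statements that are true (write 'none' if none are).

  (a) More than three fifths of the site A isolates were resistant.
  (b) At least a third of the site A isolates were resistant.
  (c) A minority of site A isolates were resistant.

|A| = 11, |A ∩ B| = 7, |A ∖ B| = 4.
(a) |A ∩ B| / |A| > 3/5: holds.
(b) |A ∩ B| / |A| ≥ 1/3: holds.
(c) |A ∩ B| < |A ∖ B|: fails.

(a), (b)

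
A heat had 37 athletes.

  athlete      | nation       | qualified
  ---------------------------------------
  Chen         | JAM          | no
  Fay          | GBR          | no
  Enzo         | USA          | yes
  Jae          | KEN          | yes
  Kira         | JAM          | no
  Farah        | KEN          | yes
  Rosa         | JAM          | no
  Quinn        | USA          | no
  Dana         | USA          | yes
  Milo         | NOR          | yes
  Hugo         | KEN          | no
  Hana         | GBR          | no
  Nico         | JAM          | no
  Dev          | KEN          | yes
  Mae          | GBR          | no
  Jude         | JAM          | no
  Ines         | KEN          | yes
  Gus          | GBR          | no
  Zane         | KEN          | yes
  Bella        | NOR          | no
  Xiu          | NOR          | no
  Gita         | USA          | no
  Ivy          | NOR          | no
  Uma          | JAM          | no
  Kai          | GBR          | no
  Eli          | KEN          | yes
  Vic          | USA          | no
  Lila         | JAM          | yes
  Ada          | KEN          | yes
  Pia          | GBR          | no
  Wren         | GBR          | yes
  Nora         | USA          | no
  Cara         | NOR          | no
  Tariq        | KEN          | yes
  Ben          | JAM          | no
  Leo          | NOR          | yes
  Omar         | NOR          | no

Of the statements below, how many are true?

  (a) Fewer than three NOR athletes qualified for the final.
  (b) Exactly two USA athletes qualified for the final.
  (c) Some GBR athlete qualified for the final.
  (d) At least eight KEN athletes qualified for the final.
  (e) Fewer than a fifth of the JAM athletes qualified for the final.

5

(a) NOR: |A| = 7, |A ∩ B| = 2; needs |A ∩ B| < 3 — true.
(b) USA: |A| = 6, |A ∩ B| = 2; needs |A ∩ B| = 2 — true.
(c) GBR: |A| = 7, |A ∩ B| = 1; needs A ∩ B ≠ ∅ (|A ∩ B| ≥ 1) — true.
(d) KEN: |A| = 9, |A ∩ B| = 8; needs |A ∩ B| ≥ 8 — true.
(e) JAM: |A| = 8, |A ∩ B| = 1; needs |A ∩ B| / |A| < 1/5 — true.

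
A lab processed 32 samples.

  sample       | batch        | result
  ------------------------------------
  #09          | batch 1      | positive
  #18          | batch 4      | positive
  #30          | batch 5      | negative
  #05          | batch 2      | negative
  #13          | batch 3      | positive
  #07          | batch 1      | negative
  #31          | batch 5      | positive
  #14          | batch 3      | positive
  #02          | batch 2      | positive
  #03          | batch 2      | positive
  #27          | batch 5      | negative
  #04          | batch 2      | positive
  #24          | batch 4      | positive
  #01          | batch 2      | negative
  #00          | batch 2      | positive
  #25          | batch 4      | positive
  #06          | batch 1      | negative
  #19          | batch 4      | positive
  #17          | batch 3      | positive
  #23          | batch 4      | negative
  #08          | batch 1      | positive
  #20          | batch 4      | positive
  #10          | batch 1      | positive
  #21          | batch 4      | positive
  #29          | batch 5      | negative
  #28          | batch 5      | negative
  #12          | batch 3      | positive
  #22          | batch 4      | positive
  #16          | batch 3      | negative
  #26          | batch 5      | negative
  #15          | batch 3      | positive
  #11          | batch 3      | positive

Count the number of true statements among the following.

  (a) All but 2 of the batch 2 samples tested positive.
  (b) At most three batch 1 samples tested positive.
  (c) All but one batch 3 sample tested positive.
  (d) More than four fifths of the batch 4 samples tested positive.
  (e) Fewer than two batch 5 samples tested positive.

5

(a) batch 2: |A| = 6, |A ∩ B| = 4; needs |A ∖ B| = 2 — true.
(b) batch 1: |A| = 5, |A ∩ B| = 3; needs |A ∩ B| ≤ 3 — true.
(c) batch 3: |A| = 7, |A ∩ B| = 6; needs |A ∖ B| = 1 — true.
(d) batch 4: |A| = 8, |A ∩ B| = 7; needs |A ∩ B| / |A| > 4/5 — true.
(e) batch 5: |A| = 6, |A ∩ B| = 1; needs |A ∩ B| < 2 — true.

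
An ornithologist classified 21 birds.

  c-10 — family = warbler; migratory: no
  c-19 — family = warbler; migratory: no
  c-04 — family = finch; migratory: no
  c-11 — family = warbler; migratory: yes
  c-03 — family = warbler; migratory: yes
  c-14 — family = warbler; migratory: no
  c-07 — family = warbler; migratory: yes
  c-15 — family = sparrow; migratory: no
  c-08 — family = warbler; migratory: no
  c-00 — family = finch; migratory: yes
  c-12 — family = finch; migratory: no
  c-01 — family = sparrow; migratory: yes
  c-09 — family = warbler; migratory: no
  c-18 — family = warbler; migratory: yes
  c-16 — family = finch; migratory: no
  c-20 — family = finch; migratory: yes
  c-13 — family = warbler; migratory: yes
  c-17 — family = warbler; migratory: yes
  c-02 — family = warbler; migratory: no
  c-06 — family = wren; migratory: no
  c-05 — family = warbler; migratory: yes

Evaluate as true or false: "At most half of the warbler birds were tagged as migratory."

False

'At most half of the warbler birds were tagged as migratory' holds iff |A ∩ B| ≤ |A ∖ B|.
A (the restrictor) = {c-10, c-19, c-11, c-03, c-14, c-07, c-08, c-09, c-18, c-13, c-17, c-02, c-05}, |A| = 13.
A ∩ B = {c-11, c-03, c-07, c-18, c-13, c-17, c-05}, so |A ∩ B| = 7.
A ∖ B = {c-10, c-19, c-14, c-08, c-09, c-02}, so |A ∖ B| = 6.
7 > 6, so the statement is false.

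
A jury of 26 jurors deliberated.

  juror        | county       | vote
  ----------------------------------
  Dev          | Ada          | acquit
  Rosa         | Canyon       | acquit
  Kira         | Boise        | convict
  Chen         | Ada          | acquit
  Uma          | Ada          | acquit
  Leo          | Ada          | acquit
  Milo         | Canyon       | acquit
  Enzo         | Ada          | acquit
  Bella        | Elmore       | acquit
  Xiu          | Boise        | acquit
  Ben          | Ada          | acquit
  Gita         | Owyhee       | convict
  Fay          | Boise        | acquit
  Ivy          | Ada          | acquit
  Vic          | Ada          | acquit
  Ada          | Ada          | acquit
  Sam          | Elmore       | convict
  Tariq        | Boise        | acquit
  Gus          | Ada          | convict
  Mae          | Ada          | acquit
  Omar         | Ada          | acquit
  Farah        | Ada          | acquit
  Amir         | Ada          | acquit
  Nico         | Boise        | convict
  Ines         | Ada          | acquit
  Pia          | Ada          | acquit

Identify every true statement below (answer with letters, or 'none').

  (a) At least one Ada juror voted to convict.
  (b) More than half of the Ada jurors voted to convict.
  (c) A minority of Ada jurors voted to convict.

|A| = 16, |A ∩ B| = 1, |A ∖ B| = 15.
(a) A ∩ B ≠ ∅ (|A ∩ B| ≥ 1): holds.
(b) |A ∩ B| > |A ∖ B|: fails.
(c) |A ∩ B| < |A ∖ B|: holds.

(a), (c)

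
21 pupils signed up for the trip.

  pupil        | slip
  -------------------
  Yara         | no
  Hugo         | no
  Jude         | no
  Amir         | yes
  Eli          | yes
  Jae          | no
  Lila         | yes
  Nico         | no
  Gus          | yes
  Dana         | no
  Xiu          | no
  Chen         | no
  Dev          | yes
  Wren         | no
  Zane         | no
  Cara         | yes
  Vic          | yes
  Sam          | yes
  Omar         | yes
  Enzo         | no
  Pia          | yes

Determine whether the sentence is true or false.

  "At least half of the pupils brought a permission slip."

The determiner here denotes the relation: |A ∩ B| ≥ |A ∖ B|.
|A| = 21, |A ∩ B| = 10, |A ∖ B| = 11.
10 < 11, so the statement is false.

False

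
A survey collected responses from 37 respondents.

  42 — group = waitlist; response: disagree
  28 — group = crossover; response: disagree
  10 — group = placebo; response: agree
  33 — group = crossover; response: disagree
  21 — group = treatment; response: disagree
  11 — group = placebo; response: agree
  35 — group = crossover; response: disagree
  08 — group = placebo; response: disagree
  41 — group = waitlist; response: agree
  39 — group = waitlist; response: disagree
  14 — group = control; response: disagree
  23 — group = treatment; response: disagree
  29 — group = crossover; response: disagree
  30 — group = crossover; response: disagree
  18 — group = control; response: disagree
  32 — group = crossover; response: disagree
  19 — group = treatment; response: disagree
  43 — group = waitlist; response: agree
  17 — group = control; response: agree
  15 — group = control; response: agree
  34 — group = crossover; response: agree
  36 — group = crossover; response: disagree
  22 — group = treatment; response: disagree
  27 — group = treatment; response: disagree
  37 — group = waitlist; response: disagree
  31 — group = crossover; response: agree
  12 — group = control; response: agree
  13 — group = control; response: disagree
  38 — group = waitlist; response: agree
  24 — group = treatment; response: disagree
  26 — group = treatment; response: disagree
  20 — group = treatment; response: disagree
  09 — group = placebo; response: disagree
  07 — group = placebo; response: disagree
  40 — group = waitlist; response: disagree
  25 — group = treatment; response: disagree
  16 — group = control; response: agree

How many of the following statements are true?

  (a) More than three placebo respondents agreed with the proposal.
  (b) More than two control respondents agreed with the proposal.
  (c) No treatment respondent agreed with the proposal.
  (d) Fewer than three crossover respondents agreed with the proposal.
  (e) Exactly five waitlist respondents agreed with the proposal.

3

(a) placebo: |A| = 5, |A ∩ B| = 2; needs |A ∩ B| > 3 — false.
(b) control: |A| = 7, |A ∩ B| = 4; needs |A ∩ B| > 2 — true.
(c) treatment: |A| = 9, |A ∩ B| = 0; needs A ∩ B = ∅ (|A ∩ B| = 0) — true.
(d) crossover: |A| = 9, |A ∩ B| = 2; needs |A ∩ B| < 3 — true.
(e) waitlist: |A| = 7, |A ∩ B| = 3; needs |A ∩ B| = 5 — false.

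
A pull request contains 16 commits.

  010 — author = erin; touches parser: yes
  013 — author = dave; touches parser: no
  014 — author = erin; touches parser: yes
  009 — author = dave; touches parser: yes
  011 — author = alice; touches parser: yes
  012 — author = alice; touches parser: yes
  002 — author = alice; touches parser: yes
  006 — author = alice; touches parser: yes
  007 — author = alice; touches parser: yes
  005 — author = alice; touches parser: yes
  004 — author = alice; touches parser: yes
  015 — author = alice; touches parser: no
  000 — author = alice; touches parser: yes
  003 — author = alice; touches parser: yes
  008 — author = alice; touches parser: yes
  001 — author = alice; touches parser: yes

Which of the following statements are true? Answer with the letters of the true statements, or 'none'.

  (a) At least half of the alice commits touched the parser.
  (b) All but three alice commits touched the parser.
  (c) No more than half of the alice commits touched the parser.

|A| = 12, |A ∩ B| = 11, |A ∖ B| = 1.
(a) |A ∩ B| ≥ |A ∖ B|: holds.
(b) |A ∖ B| = 3: fails.
(c) |A ∩ B| ≤ |A ∖ B|: fails.

(a)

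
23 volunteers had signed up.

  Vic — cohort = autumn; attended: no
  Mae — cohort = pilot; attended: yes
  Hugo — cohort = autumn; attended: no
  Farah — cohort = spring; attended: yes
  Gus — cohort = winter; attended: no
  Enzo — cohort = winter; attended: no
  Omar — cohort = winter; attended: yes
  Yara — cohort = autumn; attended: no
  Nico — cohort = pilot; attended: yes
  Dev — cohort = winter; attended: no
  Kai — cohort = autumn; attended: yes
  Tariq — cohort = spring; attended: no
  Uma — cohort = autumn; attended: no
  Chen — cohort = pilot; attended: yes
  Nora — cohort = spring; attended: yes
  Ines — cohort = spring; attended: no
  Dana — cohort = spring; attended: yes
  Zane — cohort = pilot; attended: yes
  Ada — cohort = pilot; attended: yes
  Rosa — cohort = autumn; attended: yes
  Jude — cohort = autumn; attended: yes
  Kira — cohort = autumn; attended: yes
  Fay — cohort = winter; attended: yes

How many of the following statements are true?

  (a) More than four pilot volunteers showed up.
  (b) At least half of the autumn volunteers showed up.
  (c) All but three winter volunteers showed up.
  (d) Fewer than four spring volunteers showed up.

4

(a) pilot: |A| = 5, |A ∩ B| = 5; needs |A ∩ B| > 4 — true.
(b) autumn: |A| = 8, |A ∩ B| = 4; needs |A ∩ B| ≥ |A ∖ B| — true.
(c) winter: |A| = 5, |A ∩ B| = 2; needs |A ∖ B| = 3 — true.
(d) spring: |A| = 5, |A ∩ B| = 3; needs |A ∩ B| < 4 — true.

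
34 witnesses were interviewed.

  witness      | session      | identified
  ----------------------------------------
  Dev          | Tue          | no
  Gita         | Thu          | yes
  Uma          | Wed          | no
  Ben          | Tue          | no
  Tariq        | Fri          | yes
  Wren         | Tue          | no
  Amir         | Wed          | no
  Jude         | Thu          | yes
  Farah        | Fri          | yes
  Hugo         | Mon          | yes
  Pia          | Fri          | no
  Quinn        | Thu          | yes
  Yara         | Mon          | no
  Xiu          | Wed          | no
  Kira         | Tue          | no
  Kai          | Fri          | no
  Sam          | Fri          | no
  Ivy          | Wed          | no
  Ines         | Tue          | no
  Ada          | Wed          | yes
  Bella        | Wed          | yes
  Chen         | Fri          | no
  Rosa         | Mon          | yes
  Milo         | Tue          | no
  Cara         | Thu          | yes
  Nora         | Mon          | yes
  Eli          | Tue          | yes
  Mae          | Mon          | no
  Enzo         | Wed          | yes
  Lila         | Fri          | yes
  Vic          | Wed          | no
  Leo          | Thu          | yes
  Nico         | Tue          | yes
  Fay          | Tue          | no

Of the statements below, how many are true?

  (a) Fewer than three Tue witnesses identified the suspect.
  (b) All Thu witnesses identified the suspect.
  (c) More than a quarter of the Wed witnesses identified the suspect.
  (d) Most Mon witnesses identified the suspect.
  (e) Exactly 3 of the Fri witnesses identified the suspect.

5

(a) Tue: |A| = 9, |A ∩ B| = 2; needs |A ∩ B| < 3 — true.
(b) Thu: |A| = 5, |A ∩ B| = 5; needs A ⊆ B, i.e. every element of A is in B (|A ∖ B| = 0) — true.
(c) Wed: |A| = 8, |A ∩ B| = 3; needs |A ∩ B| / |A| > 1/4 — true.
(d) Mon: |A| = 5, |A ∩ B| = 3; needs |A ∩ B| > |A ∖ B| — true.
(e) Fri: |A| = 7, |A ∩ B| = 3; needs |A ∩ B| = 3 — true.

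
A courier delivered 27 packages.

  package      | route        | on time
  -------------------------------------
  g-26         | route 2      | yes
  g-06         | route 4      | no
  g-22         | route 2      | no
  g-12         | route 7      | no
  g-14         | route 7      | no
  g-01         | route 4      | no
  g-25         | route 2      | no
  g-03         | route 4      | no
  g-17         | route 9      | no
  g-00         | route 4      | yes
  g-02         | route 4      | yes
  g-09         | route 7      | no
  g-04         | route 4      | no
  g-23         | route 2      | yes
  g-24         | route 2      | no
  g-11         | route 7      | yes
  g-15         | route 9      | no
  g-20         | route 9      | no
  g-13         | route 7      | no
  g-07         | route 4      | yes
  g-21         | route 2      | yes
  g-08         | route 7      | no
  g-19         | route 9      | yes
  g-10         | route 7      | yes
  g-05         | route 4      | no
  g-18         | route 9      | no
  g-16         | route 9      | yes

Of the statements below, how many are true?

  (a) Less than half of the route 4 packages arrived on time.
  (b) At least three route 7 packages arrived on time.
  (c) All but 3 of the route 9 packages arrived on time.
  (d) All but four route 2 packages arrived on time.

(a) route 4: |A| = 8, |A ∩ B| = 3; needs |A ∩ B| < |A ∖ B| — true.
(b) route 7: |A| = 7, |A ∩ B| = 2; needs |A ∩ B| ≥ 3 — false.
(c) route 9: |A| = 6, |A ∩ B| = 2; needs |A ∖ B| = 3 — false.
(d) route 2: |A| = 6, |A ∩ B| = 3; needs |A ∖ B| = 4 — false.

1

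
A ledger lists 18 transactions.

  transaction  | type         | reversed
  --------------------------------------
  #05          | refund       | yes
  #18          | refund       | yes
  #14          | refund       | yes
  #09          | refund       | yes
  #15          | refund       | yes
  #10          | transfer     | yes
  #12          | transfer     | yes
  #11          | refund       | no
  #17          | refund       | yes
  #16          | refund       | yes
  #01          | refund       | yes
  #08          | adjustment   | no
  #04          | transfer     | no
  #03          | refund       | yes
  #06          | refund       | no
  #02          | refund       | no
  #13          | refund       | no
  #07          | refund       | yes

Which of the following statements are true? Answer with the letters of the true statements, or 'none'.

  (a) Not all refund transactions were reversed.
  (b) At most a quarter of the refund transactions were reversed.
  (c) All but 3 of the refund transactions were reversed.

(a)

|A| = 14, |A ∩ B| = 10, |A ∖ B| = 4.
(a) A ⊄ B (|A ∖ B| ≥ 1): holds.
(b) |A ∩ B| / |A| ≤ 1/4: fails.
(c) |A ∖ B| = 3: fails.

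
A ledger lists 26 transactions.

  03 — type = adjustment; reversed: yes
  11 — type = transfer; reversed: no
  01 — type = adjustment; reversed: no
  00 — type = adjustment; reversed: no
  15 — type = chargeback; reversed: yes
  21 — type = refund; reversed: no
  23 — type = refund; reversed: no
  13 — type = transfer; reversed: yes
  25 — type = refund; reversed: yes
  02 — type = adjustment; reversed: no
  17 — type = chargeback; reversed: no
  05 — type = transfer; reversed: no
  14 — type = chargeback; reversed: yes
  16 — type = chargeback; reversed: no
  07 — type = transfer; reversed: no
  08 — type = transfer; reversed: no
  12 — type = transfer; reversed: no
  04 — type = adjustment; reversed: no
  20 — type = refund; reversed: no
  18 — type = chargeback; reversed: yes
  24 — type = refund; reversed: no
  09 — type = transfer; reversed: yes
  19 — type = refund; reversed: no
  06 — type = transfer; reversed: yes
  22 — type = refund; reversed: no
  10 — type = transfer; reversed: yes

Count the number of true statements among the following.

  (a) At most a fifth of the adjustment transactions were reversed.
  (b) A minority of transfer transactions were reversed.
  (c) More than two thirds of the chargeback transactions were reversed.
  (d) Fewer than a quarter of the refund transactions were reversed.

3

(a) adjustment: |A| = 5, |A ∩ B| = 1; needs |A ∩ B| / |A| ≤ 1/5 — true.
(b) transfer: |A| = 9, |A ∩ B| = 4; needs |A ∩ B| < |A ∖ B| — true.
(c) chargeback: |A| = 5, |A ∩ B| = 3; needs |A ∩ B| / |A| > 2/3 — false.
(d) refund: |A| = 7, |A ∩ B| = 1; needs |A ∩ B| / |A| < 1/4 — true.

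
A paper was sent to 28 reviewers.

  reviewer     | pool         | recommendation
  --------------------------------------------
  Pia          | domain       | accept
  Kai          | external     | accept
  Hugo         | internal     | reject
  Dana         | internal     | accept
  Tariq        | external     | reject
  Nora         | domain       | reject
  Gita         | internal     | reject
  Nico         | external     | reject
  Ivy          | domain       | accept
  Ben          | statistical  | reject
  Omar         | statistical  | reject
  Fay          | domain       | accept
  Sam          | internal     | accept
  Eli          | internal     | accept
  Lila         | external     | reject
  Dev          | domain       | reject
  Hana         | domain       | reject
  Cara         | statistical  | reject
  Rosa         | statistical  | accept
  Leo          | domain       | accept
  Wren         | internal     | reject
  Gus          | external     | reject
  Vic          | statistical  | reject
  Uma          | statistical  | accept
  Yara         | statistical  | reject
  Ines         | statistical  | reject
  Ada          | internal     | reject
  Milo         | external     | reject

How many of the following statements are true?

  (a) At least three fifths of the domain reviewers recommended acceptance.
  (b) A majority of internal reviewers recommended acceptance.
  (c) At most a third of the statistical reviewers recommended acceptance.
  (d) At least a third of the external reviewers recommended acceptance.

1

(a) domain: |A| = 7, |A ∩ B| = 4; needs |A ∩ B| / |A| ≥ 3/5 — false.
(b) internal: |A| = 7, |A ∩ B| = 3; needs |A ∩ B| > |A ∖ B| — false.
(c) statistical: |A| = 8, |A ∩ B| = 2; needs |A ∩ B| / |A| ≤ 1/3 — true.
(d) external: |A| = 6, |A ∩ B| = 1; needs |A ∩ B| / |A| ≥ 1/3 — false.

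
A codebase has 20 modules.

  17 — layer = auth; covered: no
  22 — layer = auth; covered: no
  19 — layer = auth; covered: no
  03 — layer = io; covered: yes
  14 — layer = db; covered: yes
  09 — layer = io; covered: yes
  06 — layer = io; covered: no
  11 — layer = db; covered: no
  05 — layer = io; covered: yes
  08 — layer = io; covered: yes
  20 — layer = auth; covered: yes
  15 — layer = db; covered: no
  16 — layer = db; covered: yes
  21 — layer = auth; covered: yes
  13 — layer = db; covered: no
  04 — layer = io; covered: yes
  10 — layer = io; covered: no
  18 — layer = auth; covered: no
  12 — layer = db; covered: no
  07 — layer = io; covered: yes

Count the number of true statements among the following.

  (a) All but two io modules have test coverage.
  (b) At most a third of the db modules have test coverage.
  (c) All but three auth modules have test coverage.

2

(a) io: |A| = 8, |A ∩ B| = 6; needs |A ∖ B| = 2 — true.
(b) db: |A| = 6, |A ∩ B| = 2; needs |A ∩ B| / |A| ≤ 1/3 — true.
(c) auth: |A| = 6, |A ∩ B| = 2; needs |A ∖ B| = 3 — false.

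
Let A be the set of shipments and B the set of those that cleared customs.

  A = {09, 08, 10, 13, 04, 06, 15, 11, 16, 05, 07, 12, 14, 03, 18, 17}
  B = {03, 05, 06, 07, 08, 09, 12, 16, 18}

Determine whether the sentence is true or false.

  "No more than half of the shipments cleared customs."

False

'No more than half of the shipments cleared customs' holds iff |A ∩ B| ≤ |A ∖ B|.
|A| = 16, |A ∩ B| = 9, |A ∖ B| = 7.
9 > 7, so the statement is false.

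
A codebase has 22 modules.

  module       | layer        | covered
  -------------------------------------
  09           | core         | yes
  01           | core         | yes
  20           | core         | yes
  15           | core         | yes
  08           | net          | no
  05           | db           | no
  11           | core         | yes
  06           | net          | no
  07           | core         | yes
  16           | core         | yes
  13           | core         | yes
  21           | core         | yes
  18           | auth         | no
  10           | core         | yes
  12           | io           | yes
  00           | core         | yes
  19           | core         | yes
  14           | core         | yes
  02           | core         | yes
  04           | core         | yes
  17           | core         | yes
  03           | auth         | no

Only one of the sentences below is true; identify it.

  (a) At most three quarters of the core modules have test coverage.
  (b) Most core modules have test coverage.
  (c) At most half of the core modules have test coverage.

(b)

|A| = 16, |A ∩ B| = 16, |A ∖ B| = 0.
(a) requires |A ∩ B| / |A| ≤ 3/4: false.
(b) requires |A ∩ B| > |A ∖ B|: true.
(c) requires |A ∩ B| ≤ |A ∖ B|: false.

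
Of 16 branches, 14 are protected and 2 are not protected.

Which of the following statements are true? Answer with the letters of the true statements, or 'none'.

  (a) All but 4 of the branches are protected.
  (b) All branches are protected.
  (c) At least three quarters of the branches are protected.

(c)

|A| = 16, |A ∩ B| = 14, |A ∖ B| = 2.
(a) |A ∖ B| = 4: fails.
(b) A ⊆ B, i.e. every element of A is in B (|A ∖ B| = 0): fails.
(c) |A ∩ B| / |A| ≥ 3/4: holds.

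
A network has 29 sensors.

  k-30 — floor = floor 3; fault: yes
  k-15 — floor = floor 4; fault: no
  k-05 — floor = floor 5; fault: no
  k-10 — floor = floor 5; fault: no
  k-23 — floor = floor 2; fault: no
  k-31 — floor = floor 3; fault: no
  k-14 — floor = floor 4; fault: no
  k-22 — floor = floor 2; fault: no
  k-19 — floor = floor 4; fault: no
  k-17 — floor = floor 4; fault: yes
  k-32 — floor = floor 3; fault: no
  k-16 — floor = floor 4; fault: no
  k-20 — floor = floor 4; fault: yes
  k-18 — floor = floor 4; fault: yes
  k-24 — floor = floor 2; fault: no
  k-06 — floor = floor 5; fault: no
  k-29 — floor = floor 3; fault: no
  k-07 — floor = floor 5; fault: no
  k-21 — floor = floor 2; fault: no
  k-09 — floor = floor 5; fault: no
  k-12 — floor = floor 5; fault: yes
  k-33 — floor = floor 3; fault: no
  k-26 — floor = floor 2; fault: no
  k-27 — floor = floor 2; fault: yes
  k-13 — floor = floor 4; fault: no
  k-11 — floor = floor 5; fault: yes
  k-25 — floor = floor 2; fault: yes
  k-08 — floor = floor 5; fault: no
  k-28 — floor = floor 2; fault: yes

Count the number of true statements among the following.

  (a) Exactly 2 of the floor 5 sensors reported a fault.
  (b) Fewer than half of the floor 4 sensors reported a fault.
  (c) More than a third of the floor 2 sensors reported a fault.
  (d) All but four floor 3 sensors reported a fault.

(a) floor 5: |A| = 8, |A ∩ B| = 2; needs |A ∩ B| = 2 — true.
(b) floor 4: |A| = 8, |A ∩ B| = 3; needs |A ∩ B| < |A ∖ B| — true.
(c) floor 2: |A| = 8, |A ∩ B| = 3; needs |A ∩ B| / |A| > 1/3 — true.
(d) floor 3: |A| = 5, |A ∩ B| = 1; needs |A ∖ B| = 4 — true.

4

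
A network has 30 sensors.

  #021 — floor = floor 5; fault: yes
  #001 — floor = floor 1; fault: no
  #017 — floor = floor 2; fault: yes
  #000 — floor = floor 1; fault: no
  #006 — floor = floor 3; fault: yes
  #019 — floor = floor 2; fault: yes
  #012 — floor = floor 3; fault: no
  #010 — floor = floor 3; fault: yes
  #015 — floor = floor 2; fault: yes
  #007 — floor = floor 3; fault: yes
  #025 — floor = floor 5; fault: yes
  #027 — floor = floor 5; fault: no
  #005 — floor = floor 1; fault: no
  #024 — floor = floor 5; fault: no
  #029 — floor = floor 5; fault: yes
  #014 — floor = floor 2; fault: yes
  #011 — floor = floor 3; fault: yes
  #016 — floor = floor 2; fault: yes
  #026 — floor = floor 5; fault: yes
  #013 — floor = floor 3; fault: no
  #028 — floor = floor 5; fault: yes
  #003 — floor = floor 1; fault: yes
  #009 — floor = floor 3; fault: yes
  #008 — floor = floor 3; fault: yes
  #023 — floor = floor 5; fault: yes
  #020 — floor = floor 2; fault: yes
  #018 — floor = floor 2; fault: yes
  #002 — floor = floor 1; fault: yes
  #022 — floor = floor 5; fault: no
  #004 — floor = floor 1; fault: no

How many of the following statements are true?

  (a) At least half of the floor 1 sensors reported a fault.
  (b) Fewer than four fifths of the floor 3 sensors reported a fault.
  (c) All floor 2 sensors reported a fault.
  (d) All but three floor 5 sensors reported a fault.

3

(a) floor 1: |A| = 6, |A ∩ B| = 2; needs |A ∩ B| ≥ |A ∖ B| — false.
(b) floor 3: |A| = 8, |A ∩ B| = 6; needs |A ∩ B| / |A| < 4/5 — true.
(c) floor 2: |A| = 7, |A ∩ B| = 7; needs A ⊆ B, i.e. every element of A is in B (|A ∖ B| = 0) — true.
(d) floor 5: |A| = 9, |A ∩ B| = 6; needs |A ∖ B| = 3 — true.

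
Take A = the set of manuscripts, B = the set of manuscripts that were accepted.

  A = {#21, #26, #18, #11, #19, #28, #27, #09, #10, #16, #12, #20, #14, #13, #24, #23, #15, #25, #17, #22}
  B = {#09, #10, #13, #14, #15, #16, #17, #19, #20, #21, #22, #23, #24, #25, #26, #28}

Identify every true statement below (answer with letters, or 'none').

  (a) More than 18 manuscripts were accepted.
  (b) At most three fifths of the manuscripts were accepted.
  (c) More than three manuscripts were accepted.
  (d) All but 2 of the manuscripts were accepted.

|A| = 20, |A ∩ B| = 16, |A ∖ B| = 4.
(a) |A ∩ B| > 18: fails.
(b) |A ∩ B| / |A| ≤ 3/5: fails.
(c) |A ∩ B| > 3: holds.
(d) |A ∖ B| = 2: fails.

(c)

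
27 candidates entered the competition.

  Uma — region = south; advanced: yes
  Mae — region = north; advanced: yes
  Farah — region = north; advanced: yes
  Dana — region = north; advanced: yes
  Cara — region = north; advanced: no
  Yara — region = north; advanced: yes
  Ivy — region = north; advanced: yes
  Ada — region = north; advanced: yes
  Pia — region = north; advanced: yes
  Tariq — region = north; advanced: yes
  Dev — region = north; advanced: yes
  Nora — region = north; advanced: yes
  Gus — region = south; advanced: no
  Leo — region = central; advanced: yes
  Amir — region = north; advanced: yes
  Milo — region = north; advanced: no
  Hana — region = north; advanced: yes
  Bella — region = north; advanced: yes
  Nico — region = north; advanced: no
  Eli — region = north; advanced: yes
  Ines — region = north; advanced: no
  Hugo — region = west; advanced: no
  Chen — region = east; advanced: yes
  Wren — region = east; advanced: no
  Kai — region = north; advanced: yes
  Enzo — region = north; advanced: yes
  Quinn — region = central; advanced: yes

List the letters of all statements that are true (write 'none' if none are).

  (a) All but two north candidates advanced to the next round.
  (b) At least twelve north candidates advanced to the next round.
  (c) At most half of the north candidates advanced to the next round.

|A| = 20, |A ∩ B| = 16, |A ∖ B| = 4.
(a) |A ∖ B| = 2: fails.
(b) |A ∩ B| ≥ 12: holds.
(c) |A ∩ B| ≤ |A ∖ B|: fails.

(b)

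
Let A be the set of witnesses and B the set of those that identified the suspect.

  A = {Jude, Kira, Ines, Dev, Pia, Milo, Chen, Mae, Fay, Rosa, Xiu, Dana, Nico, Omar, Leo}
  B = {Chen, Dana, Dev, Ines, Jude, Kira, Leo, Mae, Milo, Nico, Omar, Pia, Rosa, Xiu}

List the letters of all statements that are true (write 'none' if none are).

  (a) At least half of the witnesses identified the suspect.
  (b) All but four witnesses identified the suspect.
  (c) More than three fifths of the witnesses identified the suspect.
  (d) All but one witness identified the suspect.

(a), (c), (d)

|A| = 15, |A ∩ B| = 14, |A ∖ B| = 1.
(a) |A ∩ B| ≥ |A ∖ B|: holds.
(b) |A ∖ B| = 4: fails.
(c) |A ∩ B| / |A| > 3/5: holds.
(d) |A ∖ B| = 1: holds.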